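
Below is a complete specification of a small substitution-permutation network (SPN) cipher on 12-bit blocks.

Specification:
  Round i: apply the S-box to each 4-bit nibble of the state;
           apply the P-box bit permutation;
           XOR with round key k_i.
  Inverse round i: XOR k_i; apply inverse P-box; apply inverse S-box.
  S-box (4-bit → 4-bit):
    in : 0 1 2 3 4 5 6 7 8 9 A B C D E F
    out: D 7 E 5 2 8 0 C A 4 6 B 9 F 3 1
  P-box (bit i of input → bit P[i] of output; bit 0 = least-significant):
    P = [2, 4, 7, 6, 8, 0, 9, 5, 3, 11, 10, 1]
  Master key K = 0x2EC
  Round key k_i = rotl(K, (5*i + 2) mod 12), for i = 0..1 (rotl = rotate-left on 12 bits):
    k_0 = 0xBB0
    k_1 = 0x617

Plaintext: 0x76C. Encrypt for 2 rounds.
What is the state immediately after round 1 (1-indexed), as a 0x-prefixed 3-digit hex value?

s_0 = plaintext = 0x76C
s_1 = Round(s_0, k_0) = 0xFF6
s_2 = Round(s_1, k_1) = 0x71F

0xFF6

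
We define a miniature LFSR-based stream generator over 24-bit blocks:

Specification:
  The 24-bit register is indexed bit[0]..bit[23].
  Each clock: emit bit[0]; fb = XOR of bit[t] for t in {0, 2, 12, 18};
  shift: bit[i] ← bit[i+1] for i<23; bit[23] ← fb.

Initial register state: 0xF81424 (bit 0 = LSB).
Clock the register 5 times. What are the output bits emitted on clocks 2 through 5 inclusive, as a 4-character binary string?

reg_0 = 0xF81424
clock 1: out=0, reg = 0x7C0A12
clock 2: out=0, reg = 0xBE0509
clock 3: out=1, reg = 0x5F0284
clock 4: out=0, reg = 0x2F8142
clock 5: out=0, reg = 0x97C0A1

0100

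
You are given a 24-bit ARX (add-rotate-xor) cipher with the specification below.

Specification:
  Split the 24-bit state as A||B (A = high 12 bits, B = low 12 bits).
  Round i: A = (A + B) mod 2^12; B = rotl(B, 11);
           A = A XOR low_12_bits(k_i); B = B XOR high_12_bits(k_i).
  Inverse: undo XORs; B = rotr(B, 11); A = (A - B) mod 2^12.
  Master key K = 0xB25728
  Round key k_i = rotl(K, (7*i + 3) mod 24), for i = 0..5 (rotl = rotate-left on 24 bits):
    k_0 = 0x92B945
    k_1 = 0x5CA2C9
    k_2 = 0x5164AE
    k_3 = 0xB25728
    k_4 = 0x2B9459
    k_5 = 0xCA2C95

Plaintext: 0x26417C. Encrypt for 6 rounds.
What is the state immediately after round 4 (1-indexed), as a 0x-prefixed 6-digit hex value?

s_0 = plaintext = 0x26417C
s_1 = Round(s_0, k_0) = 0xAA5995
s_2 = Round(s_1, k_1) = 0x6F3900
s_3 = Round(s_2, k_2) = 0xB5D196
s_4 = Round(s_3, k_3) = 0xBDBBEE
s_5 = Round(s_4, k_4) = 0x39074E
s_6 = Round(s_5, k_5) = 0x64BF05

0xBDBBEE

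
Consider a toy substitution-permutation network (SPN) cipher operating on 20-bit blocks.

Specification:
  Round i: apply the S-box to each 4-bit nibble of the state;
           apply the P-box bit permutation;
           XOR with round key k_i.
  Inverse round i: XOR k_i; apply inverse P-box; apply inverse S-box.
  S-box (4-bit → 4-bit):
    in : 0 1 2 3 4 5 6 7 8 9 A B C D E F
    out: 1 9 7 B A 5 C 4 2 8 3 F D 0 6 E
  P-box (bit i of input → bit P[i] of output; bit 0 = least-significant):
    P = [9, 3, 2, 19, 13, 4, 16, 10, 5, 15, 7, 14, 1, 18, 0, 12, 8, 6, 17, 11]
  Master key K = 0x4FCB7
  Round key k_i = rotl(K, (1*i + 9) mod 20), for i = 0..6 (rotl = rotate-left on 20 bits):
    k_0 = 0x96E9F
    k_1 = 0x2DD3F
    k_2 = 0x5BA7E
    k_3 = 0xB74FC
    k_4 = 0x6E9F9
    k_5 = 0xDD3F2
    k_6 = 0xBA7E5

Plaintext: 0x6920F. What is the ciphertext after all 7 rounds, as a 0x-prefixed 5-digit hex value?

0xB9E72

s_0 = plaintext = 0x6920F
s_1 = Round(s_0, k_0) = 0x3D633
s_2 = Round(s_1, k_1) = 0xAB2E7
s_3 = Round(s_2, k_2) = 0x02B89
s_4 = Round(s_3, k_3) = 0x7B54F
s_5 = Round(s_4, k_4) = 0x8FD46
s_6 = Round(s_5, k_5) = 0x1C7A7
s_7 = Round(s_6, k_6) = 0xB9E72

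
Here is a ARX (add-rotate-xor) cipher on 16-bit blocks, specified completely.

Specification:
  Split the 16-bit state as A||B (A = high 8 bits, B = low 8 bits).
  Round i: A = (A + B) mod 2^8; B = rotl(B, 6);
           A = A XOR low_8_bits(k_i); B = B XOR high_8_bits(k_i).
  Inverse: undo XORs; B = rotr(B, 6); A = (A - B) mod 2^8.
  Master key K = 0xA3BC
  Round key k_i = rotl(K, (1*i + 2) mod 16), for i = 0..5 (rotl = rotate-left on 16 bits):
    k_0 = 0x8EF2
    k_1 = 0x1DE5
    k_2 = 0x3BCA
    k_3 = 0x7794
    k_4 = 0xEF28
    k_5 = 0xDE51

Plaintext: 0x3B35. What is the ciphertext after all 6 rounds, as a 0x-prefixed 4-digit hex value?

0xD953

s_0 = plaintext = 0x3B35
s_1 = Round(s_0, k_0) = 0x82C3
s_2 = Round(s_1, k_1) = 0xA0ED
s_3 = Round(s_2, k_2) = 0x4740
s_4 = Round(s_3, k_3) = 0x1367
s_5 = Round(s_4, k_4) = 0x5236
s_6 = Round(s_5, k_5) = 0xD953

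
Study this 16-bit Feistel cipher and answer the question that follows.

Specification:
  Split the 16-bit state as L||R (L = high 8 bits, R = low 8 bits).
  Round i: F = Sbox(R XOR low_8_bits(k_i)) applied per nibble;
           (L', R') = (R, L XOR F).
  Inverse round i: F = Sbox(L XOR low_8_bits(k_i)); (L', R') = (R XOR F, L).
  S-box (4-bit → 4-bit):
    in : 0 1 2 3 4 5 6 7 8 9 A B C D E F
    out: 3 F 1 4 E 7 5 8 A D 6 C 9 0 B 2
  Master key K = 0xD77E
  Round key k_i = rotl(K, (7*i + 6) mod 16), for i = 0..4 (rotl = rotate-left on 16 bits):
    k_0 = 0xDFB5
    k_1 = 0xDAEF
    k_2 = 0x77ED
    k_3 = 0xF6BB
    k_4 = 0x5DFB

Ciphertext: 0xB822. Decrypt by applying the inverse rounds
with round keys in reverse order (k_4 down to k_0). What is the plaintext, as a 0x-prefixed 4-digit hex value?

s_0 = ciphertext = 0xB822
s_1 = InvRound(s_0, k_4) = 0xC6B8
s_2 = InvRound(s_1, k_3) = 0x38C6
s_3 = InvRound(s_2, k_2) = 0xC138
s_4 = InvRound(s_3, k_1) = 0x23C1
s_5 = InvRound(s_4, k_0) = 0x1423

0x1423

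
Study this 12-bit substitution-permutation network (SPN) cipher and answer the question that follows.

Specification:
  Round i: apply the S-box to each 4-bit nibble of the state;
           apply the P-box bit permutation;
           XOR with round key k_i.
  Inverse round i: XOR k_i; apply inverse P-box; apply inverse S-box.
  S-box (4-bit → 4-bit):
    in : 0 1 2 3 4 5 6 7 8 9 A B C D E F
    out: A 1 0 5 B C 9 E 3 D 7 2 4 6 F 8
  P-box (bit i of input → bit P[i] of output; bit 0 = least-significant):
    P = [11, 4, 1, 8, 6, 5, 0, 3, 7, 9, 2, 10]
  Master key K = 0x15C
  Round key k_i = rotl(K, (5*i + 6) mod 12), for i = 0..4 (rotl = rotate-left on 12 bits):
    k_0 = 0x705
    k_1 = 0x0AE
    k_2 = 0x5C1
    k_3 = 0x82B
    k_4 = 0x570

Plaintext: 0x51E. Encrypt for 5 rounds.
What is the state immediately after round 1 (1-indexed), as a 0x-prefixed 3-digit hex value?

0xA53

s_0 = plaintext = 0x51E
s_1 = Round(s_0, k_0) = 0xA53
s_2 = Round(s_1, k_1) = 0xA21
s_3 = Round(s_2, k_2) = 0xF45
s_4 = Round(s_3, k_3) = 0xD41
s_5 = Round(s_4, k_4) = 0xF1C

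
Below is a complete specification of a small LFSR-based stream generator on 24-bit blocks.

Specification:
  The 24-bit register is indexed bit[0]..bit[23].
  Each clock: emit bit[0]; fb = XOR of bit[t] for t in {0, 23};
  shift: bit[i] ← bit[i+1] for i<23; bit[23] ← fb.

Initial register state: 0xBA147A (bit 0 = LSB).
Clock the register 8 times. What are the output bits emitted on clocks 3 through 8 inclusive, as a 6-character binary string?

reg_0 = 0xBA147A
clock 1: out=0, reg = 0xDD0A3D
clock 2: out=1, reg = 0x6E851E
clock 3: out=0, reg = 0x37428F
clock 4: out=1, reg = 0x9BA147
clock 5: out=1, reg = 0x4DD0A3
clock 6: out=1, reg = 0xA6E851
clock 7: out=1, reg = 0x537428
clock 8: out=0, reg = 0x29BA14

011110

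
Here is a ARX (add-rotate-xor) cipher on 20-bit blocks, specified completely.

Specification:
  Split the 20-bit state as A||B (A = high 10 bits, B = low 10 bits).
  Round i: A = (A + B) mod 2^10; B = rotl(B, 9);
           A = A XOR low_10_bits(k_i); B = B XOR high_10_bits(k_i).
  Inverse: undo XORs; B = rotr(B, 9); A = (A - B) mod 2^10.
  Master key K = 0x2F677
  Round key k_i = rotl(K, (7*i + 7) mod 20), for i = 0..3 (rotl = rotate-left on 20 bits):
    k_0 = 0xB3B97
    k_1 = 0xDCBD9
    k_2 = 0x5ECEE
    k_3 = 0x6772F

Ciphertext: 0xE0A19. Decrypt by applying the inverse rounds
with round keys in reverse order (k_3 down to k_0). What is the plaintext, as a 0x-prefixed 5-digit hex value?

s_0 = ciphertext = 0xE0A19
s_1 = InvRound(s_0, k_3) = 0x69309
s_2 = InvRound(s_1, k_2) = 0x194E5
s_3 = InvRound(s_2, k_1) = 0x2372F
s_4 = InvRound(s_3, k_0) = 0xD63C2

0xD63C2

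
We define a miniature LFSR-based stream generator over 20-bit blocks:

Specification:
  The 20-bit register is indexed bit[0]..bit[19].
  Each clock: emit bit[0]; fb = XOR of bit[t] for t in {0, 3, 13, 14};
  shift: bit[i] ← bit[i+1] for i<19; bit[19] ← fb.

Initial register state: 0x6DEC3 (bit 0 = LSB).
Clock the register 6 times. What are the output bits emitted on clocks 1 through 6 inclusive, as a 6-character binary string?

reg_0 = 0x6DEC3
clock 1: out=1, reg = 0x36F61
clock 2: out=1, reg = 0x9B7B0
clock 3: out=0, reg = 0xCDBD8
clock 4: out=0, reg = 0x66DEC
clock 5: out=0, reg = 0xB36F6
clock 6: out=0, reg = 0xD9B7B

110000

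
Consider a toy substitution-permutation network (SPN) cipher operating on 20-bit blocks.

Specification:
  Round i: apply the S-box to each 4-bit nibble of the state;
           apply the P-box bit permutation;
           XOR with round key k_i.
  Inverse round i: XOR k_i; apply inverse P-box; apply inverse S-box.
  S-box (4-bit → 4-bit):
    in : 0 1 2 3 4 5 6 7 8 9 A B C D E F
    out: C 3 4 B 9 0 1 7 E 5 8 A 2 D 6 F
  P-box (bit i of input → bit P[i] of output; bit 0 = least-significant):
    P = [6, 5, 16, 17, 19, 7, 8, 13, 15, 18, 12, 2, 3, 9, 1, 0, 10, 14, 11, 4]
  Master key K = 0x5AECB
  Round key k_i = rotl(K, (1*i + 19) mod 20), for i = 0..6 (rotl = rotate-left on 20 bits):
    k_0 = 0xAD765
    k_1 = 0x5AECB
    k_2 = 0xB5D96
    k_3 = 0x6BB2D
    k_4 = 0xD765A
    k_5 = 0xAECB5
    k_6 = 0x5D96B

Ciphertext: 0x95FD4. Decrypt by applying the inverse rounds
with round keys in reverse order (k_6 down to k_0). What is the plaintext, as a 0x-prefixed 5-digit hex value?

0x5FB5F

s_0 = ciphertext = 0x95FD4
s_1 = InvRound(s_0, k_6) = 0x4F31C
s_2 = InvRound(s_1, k_5) = 0x93E7B
s_3 = InvRound(s_2, k_4) = 0xEAC5C
s_4 = InvRound(s_3, k_3) = 0x4B291
s_5 = InvRound(s_4, k_2) = 0x783D0
s_6 = InvRound(s_5, k_1) = 0xDD50A
s_7 = InvRound(s_6, k_0) = 0x5FB5F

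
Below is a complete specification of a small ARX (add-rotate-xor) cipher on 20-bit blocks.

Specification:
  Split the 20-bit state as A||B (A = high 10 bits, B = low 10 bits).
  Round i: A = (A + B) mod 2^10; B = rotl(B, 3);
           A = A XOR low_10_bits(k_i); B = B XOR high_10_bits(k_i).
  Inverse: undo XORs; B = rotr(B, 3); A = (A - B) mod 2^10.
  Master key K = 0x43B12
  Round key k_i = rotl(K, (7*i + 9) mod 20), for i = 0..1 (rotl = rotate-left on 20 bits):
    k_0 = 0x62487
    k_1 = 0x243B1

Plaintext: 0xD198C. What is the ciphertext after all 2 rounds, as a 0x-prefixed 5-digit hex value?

0x63BC3

s_0 = plaintext = 0xD198C
s_1 = Round(s_0, k_0) = 0x155EA
s_2 = Round(s_1, k_1) = 0x63BC3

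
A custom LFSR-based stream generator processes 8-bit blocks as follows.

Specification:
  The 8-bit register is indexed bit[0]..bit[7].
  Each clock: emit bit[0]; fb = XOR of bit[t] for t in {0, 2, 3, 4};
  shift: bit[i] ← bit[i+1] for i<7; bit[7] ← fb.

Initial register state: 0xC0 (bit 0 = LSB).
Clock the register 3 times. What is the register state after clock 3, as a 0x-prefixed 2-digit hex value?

reg_0 = 0xC0
clock 1: out=0, reg = 0x60
clock 2: out=0, reg = 0x30
clock 3: out=0, reg = 0x98

0x98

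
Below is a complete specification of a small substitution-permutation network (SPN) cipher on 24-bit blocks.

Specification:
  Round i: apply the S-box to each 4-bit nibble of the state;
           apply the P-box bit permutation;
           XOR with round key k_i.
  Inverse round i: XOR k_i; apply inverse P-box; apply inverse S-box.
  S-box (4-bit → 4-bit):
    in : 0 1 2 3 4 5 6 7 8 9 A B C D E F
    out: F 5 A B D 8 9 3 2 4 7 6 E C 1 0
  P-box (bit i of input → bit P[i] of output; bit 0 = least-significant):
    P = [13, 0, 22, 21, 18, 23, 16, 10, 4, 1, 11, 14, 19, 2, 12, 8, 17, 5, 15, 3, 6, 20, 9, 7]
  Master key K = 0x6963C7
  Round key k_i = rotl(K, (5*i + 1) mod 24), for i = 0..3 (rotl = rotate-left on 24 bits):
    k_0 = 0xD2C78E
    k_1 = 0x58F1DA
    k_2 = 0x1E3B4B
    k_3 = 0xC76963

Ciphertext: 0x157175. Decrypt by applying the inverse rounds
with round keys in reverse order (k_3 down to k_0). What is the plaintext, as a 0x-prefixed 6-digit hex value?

s_0 = ciphertext = 0x157175
s_1 = InvRound(s_0, k_3) = 0x8EBA89
s_2 = InvRound(s_1, k_2) = 0x39588F
s_3 = InvRound(s_2, k_1) = 0xE92190
s_4 = InvRound(s_3, k_0) = 0xB473D6

0xB473D6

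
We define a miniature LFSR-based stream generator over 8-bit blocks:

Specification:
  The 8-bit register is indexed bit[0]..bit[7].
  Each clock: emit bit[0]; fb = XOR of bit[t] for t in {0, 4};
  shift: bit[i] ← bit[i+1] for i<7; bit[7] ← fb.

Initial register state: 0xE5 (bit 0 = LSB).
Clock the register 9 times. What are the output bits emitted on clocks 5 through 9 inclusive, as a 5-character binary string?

01111

reg_0 = 0xE5
clock 1: out=1, reg = 0xF2
clock 2: out=0, reg = 0xF9
clock 3: out=1, reg = 0x7C
clock 4: out=0, reg = 0xBE
clock 5: out=0, reg = 0xDF
clock 6: out=1, reg = 0x6F
clock 7: out=1, reg = 0xB7
clock 8: out=1, reg = 0x5B
clock 9: out=1, reg = 0x2D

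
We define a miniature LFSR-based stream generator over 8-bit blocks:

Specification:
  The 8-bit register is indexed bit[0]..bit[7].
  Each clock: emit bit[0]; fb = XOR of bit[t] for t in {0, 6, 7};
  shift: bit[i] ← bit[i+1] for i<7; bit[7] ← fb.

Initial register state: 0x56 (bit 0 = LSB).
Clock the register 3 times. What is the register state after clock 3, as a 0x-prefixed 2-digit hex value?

reg_0 = 0x56
clock 1: out=0, reg = 0xAB
clock 2: out=1, reg = 0x55
clock 3: out=1, reg = 0x2A

0x2A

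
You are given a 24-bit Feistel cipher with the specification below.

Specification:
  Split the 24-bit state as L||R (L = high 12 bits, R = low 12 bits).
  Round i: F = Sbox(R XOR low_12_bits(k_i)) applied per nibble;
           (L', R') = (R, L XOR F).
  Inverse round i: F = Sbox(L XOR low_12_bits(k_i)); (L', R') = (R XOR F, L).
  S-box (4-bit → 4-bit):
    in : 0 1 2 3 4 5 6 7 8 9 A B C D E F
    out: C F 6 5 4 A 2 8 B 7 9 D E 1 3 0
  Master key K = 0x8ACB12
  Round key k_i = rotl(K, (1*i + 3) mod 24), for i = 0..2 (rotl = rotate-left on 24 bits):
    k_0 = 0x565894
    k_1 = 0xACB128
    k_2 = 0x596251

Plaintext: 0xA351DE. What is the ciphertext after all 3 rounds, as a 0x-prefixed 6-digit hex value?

0xF7AC11

s_0 = plaintext = 0xA351DE
s_1 = Round(s_0, k_0) = 0x1DED7C
s_2 = Round(s_1, k_1) = 0xD7CF7A
s_3 = Round(s_2, k_2) = 0xF7AC11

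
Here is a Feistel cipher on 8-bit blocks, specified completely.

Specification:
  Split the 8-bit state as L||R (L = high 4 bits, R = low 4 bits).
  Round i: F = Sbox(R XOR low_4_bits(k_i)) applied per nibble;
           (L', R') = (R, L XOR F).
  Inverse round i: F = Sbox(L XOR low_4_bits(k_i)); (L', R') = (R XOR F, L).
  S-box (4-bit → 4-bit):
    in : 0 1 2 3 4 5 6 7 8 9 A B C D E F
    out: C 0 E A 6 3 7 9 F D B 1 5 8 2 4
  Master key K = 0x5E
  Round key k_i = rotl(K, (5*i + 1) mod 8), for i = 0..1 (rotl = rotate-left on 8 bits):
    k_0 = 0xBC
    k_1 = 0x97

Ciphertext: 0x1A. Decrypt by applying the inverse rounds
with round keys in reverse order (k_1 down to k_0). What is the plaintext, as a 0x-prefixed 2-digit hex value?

0x1D

s_0 = ciphertext = 0x1A
s_1 = InvRound(s_0, k_1) = 0xD1
s_2 = InvRound(s_1, k_0) = 0x1D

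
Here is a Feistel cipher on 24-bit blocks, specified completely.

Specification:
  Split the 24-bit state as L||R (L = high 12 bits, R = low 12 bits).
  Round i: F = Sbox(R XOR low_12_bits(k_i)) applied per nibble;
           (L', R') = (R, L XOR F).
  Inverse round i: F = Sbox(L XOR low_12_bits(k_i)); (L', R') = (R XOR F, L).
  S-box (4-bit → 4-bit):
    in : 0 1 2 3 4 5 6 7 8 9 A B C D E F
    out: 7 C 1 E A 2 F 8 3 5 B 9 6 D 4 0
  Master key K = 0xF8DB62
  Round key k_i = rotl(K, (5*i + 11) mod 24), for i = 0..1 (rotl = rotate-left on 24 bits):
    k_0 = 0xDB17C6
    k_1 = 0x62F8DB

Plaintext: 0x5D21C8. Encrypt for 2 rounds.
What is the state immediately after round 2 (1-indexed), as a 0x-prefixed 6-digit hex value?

s_0 = plaintext = 0x5D21C8
s_1 = Round(s_0, k_0) = 0x1C8AA6
s_2 = Round(s_1, k_1) = 0xAA6045

0xAA6045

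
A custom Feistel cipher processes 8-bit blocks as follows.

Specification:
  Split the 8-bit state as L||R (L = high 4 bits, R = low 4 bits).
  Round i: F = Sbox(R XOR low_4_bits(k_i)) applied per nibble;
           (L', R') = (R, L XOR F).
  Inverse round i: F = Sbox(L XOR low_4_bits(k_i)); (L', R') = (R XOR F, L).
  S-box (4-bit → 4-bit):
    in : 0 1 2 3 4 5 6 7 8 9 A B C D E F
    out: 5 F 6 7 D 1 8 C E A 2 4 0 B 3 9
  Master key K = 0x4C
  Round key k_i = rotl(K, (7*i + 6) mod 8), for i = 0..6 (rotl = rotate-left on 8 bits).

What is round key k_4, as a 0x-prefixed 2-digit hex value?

0x31

K = 0x4C
k_0 = rotl(K, (7*0+6) mod 8) = rotl(K, 6) = 0x13
k_1 = rotl(K, (7*1+6) mod 8) = rotl(K, 5) = 0x89
k_2 = rotl(K, (7*2+6) mod 8) = rotl(K, 4) = 0xC4
k_3 = rotl(K, (7*3+6) mod 8) = rotl(K, 3) = 0x62
k_4 = rotl(K, (7*4+6) mod 8) = rotl(K, 2) = 0x31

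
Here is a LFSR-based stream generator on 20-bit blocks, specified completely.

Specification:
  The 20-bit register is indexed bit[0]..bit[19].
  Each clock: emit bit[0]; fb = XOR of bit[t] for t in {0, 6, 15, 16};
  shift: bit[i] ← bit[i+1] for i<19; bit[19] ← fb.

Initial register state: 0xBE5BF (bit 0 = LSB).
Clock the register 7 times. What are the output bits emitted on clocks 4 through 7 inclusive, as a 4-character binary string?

1110

reg_0 = 0xBE5BF
clock 1: out=1, reg = 0xDF2DF
clock 2: out=1, reg = 0x6F96F
clock 3: out=1, reg = 0xB7CB7
clock 4: out=1, reg = 0x5BE5B
clock 5: out=1, reg = 0x2DF2D
clock 6: out=1, reg = 0x16F96
clock 7: out=0, reg = 0x8B7CB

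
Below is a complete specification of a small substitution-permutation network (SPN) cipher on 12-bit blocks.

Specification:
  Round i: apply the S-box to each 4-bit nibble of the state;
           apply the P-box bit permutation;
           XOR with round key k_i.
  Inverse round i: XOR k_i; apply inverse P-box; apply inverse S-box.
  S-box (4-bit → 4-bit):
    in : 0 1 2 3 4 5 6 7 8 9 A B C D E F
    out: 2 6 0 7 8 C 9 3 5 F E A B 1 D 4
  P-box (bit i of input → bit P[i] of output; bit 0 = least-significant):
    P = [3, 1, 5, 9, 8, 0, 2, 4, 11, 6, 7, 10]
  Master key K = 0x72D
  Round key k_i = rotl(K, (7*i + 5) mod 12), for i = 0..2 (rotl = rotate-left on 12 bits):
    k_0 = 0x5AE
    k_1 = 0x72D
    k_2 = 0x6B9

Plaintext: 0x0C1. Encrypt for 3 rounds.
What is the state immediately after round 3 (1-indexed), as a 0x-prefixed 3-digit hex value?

0x499

s_0 = plaintext = 0x0C1
s_1 = Round(s_0, k_0) = 0x4DD
s_2 = Round(s_1, k_1) = 0x225
s_3 = Round(s_2, k_2) = 0x499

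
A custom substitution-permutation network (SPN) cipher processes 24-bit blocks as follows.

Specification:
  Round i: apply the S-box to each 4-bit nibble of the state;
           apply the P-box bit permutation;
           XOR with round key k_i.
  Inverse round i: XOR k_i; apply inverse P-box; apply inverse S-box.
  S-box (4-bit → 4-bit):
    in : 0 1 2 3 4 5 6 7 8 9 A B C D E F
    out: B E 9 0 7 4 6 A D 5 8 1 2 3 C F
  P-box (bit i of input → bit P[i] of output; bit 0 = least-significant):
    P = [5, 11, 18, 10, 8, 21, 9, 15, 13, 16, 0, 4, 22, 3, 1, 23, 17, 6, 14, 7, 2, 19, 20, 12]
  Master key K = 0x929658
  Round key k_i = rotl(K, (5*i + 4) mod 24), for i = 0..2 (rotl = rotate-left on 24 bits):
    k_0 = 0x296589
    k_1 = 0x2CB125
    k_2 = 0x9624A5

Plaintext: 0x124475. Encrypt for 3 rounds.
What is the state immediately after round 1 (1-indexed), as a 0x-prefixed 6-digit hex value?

0x56D502

s_0 = plaintext = 0x124475
s_1 = Round(s_0, k_0) = 0x56D502
s_2 = Round(s_1, k_1) = 0x5C744C
s_3 = Round(s_2, k_2) = 0x270FEC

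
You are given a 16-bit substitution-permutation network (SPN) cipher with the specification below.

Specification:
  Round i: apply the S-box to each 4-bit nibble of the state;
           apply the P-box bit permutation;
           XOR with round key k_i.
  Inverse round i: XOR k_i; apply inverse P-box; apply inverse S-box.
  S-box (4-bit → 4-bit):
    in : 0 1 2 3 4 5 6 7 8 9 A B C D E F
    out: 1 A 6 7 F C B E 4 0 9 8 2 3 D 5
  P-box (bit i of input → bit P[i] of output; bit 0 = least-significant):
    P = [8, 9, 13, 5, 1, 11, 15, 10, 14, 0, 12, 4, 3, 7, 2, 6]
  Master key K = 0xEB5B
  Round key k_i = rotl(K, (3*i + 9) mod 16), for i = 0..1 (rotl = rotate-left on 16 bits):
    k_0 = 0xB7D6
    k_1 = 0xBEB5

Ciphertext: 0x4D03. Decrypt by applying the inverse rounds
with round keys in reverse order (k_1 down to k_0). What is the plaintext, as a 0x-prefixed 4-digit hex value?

s_0 = ciphertext = 0x4D03
s_1 = InvRound(s_0, k_1) = 0x2EF4
s_2 = InvRound(s_1, k_0) = 0x983A

0x983A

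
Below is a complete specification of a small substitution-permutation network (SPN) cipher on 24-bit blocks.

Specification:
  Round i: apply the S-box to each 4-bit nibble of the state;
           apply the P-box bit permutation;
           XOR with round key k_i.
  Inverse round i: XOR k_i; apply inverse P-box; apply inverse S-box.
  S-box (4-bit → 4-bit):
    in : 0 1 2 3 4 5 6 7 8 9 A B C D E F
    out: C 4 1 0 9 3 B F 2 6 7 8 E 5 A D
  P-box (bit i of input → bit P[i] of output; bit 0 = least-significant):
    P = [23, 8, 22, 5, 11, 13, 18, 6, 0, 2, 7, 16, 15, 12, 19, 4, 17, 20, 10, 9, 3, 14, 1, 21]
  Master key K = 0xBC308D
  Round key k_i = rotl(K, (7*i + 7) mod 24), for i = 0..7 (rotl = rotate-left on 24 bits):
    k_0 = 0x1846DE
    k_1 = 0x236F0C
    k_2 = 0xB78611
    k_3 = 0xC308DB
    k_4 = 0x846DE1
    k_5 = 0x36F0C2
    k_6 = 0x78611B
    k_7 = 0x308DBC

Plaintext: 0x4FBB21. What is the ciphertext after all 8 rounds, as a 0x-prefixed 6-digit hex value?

0x0A1978

s_0 = plaintext = 0x4FBB21
s_1 = Round(s_0, k_0) = 0x7B48C6
s_2 = Round(s_1, k_1) = 0x878C72
s_3 = Round(s_2, k_2) = 0x20F8D5
s_4 = Round(s_3, k_3) = 0x4F87C7
s_5 = Round(s_4, k_4) = 0x635A0C
s_6 = Round(s_5, k_5) = 0x52212F
s_7 = Round(s_6, k_6) = 0xBAA9B3
s_8 = Round(s_7, k_7) = 0x0A1978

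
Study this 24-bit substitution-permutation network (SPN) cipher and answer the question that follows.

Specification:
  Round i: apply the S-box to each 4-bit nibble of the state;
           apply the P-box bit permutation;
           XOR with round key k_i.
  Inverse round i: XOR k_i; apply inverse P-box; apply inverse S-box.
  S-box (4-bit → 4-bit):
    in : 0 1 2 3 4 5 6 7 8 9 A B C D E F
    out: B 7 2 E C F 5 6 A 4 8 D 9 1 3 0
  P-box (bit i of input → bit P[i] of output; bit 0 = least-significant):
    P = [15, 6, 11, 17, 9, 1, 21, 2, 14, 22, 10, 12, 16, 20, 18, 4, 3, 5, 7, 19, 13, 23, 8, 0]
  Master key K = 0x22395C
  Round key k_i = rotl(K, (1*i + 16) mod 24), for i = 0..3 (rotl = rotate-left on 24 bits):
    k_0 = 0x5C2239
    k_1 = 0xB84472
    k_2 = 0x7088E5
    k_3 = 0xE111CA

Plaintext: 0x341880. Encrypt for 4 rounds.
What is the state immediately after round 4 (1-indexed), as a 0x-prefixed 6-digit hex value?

s_0 = plaintext = 0x341880
s_1 = Round(s_0, k_0) = 0x83B3FE
s_2 = Round(s_1, k_1) = 0x75D083
s_3 = Round(s_2, k_2) = 0xBBD10B
s_4 = Round(s_3, k_3) = 0xAAFE45

0xAAFE45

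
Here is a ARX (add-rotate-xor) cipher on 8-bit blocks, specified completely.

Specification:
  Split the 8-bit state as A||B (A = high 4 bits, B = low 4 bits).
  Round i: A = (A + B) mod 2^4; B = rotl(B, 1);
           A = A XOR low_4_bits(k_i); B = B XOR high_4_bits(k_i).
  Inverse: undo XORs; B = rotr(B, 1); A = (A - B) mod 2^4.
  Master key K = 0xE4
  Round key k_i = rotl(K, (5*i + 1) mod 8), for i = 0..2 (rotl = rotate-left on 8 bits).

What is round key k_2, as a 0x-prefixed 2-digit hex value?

K = 0xE4
k_0 = rotl(K, (5*0+1) mod 8) = rotl(K, 1) = 0xC9
k_1 = rotl(K, (5*1+1) mod 8) = rotl(K, 6) = 0x39
k_2 = rotl(K, (5*2+1) mod 8) = rotl(K, 3) = 0x27

0x27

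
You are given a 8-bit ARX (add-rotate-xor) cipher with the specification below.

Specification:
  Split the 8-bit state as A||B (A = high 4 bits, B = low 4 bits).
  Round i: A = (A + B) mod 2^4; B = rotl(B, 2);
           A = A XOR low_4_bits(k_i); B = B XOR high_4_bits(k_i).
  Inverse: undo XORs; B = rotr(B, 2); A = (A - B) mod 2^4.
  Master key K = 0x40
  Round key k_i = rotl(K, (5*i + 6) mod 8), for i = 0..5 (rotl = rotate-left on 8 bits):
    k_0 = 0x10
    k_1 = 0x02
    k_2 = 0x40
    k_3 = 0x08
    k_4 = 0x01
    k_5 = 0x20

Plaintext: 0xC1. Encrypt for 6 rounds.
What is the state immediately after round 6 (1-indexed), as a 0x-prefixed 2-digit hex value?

0x46

s_0 = plaintext = 0xC1
s_1 = Round(s_0, k_0) = 0xD5
s_2 = Round(s_1, k_1) = 0x05
s_3 = Round(s_2, k_2) = 0x51
s_4 = Round(s_3, k_3) = 0xE4
s_5 = Round(s_4, k_4) = 0x31
s_6 = Round(s_5, k_5) = 0x46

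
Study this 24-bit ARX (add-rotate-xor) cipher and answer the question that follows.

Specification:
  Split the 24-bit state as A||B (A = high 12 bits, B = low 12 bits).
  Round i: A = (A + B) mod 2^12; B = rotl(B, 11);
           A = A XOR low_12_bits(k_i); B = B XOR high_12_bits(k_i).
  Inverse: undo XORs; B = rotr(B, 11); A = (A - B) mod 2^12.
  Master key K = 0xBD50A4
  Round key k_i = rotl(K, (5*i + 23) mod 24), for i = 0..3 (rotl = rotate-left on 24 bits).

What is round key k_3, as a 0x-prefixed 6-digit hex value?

0x292F54

K = 0xBD50A4
k_0 = rotl(K, (5*0+23) mod 24) = rotl(K, 23) = 0x5EA852
k_1 = rotl(K, (5*1+23) mod 24) = rotl(K, 4) = 0xD50A4B
k_2 = rotl(K, (5*2+23) mod 24) = rotl(K, 9) = 0xA1497A
k_3 = rotl(K, (5*3+23) mod 24) = rotl(K, 14) = 0x292F54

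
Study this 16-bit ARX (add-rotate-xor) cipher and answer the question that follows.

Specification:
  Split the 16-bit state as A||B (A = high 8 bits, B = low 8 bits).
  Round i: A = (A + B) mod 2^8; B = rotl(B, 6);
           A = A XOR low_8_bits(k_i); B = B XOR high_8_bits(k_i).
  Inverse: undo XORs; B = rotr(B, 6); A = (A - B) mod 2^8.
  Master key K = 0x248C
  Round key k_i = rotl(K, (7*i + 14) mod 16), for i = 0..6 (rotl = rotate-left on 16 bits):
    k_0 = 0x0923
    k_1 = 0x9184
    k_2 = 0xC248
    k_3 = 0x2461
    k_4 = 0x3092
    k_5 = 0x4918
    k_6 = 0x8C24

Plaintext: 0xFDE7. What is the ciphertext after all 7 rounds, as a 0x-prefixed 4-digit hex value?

s_0 = plaintext = 0xFDE7
s_1 = Round(s_0, k_0) = 0xC7F0
s_2 = Round(s_1, k_1) = 0x33AD
s_3 = Round(s_2, k_2) = 0xA8A9
s_4 = Round(s_3, k_3) = 0x304E
s_5 = Round(s_4, k_4) = 0xECA3
s_6 = Round(s_5, k_5) = 0x97A1
s_7 = Round(s_6, k_6) = 0x1CE4

0x1CE4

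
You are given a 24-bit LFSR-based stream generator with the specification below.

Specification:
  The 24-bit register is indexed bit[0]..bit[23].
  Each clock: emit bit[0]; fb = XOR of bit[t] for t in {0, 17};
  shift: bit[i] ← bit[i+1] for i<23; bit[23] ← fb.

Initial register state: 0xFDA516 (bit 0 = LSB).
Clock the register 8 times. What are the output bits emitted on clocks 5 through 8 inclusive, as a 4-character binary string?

reg_0 = 0xFDA516
clock 1: out=0, reg = 0x7ED28B
clock 2: out=1, reg = 0x3F6945
clock 3: out=1, reg = 0x1FB4A2
clock 4: out=0, reg = 0x8FDA51
clock 5: out=1, reg = 0x47ED28
clock 6: out=0, reg = 0xA3F694
clock 7: out=0, reg = 0xD1FB4A
clock 8: out=0, reg = 0x68FDA5

1000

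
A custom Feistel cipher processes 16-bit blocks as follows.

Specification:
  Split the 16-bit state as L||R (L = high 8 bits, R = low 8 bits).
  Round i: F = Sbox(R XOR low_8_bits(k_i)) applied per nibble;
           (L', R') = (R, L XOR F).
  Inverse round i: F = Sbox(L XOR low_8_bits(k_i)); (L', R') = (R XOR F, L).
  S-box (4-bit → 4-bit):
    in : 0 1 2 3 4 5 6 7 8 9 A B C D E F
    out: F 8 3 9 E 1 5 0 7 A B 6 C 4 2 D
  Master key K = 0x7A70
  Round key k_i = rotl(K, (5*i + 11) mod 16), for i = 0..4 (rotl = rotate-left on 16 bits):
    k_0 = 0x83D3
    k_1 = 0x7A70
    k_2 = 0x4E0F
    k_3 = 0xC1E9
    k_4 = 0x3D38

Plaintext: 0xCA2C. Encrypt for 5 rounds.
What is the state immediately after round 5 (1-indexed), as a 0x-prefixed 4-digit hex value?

s_0 = plaintext = 0xCA2C
s_1 = Round(s_0, k_0) = 0x2C17
s_2 = Round(s_1, k_1) = 0x177C
s_3 = Round(s_2, k_2) = 0x7C1E
s_4 = Round(s_3, k_3) = 0x1EAC
s_5 = Round(s_4, k_4) = 0xACB0

0xACB0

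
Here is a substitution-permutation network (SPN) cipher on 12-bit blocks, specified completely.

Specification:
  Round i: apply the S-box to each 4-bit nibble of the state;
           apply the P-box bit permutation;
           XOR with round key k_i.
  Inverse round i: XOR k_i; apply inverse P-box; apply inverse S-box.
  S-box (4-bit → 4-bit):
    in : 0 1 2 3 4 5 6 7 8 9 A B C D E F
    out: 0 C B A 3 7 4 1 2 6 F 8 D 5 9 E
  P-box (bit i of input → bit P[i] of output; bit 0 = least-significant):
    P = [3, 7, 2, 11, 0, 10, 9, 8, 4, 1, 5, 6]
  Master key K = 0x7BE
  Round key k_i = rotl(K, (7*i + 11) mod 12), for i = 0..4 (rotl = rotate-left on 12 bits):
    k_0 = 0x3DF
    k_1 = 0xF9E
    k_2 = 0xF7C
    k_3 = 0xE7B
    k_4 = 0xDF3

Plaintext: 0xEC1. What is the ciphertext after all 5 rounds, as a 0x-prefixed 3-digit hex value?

s_0 = plaintext = 0xEC1
s_1 = Round(s_0, k_0) = 0x88A
s_2 = Round(s_1, k_1) = 0x310
s_3 = Round(s_2, k_2) = 0xC3E
s_4 = Round(s_3, k_3) = 0x303
s_5 = Round(s_4, k_4) = 0x531

0x531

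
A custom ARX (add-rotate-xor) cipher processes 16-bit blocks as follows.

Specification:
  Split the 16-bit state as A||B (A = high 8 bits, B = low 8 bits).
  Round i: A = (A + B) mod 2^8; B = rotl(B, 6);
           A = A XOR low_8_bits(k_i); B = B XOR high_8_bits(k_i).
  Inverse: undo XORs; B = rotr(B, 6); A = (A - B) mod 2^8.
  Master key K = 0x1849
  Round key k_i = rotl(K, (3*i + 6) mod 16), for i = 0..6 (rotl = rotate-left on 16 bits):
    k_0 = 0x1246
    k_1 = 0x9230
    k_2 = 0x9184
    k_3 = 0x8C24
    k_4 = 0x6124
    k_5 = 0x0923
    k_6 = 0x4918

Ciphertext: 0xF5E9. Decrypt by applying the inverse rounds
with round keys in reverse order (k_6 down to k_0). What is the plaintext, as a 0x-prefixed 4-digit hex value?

0x95B4

s_0 = ciphertext = 0xF5E9
s_1 = InvRound(s_0, k_6) = 0x6B82
s_2 = InvRound(s_1, k_5) = 0x1A2E
s_3 = InvRound(s_2, k_4) = 0x013D
s_4 = InvRound(s_3, k_3) = 0x5FC6
s_5 = InvRound(s_4, k_2) = 0x7E5D
s_6 = InvRound(s_5, k_1) = 0x0F3F
s_7 = InvRound(s_6, k_0) = 0x95B4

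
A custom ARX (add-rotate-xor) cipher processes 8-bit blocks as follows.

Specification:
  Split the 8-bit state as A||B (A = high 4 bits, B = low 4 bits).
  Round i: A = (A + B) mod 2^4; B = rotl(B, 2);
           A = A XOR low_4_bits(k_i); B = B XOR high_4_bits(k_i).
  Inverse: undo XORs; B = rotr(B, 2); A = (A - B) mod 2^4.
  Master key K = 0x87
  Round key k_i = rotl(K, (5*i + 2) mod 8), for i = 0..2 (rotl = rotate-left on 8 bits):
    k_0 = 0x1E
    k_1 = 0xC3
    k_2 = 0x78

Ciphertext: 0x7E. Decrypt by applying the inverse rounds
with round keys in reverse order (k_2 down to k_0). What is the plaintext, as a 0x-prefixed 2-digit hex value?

s_0 = ciphertext = 0x7E
s_1 = InvRound(s_0, k_2) = 0x96
s_2 = InvRound(s_1, k_1) = 0x0A
s_3 = InvRound(s_2, k_0) = 0x0E

0x0E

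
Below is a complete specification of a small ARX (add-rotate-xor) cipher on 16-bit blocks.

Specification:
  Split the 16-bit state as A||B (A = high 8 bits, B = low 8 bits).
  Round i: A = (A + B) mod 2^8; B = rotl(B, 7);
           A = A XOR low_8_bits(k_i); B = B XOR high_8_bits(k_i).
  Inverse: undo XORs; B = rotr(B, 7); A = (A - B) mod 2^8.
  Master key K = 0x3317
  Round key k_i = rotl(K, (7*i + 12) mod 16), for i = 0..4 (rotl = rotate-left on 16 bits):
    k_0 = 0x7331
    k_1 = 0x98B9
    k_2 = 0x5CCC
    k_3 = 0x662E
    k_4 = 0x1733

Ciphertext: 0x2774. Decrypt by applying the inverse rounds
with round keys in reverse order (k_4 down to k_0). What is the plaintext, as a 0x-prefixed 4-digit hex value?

s_0 = ciphertext = 0x2774
s_1 = InvRound(s_0, k_4) = 0x4EC6
s_2 = InvRound(s_1, k_3) = 0x1F41
s_3 = InvRound(s_2, k_2) = 0x993A
s_4 = InvRound(s_3, k_1) = 0xDB45
s_5 = InvRound(s_4, k_0) = 0x7E6C

0x7E6C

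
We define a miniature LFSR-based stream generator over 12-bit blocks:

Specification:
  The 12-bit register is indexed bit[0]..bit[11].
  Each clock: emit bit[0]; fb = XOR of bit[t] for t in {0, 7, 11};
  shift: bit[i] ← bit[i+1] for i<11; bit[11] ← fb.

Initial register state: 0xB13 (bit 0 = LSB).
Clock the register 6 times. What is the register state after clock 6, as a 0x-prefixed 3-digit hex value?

reg_0 = 0xB13
clock 1: out=1, reg = 0x589
clock 2: out=1, reg = 0x2C4
clock 3: out=0, reg = 0x962
clock 4: out=0, reg = 0xCB1
clock 5: out=1, reg = 0xE58
clock 6: out=0, reg = 0xF2C

0xF2C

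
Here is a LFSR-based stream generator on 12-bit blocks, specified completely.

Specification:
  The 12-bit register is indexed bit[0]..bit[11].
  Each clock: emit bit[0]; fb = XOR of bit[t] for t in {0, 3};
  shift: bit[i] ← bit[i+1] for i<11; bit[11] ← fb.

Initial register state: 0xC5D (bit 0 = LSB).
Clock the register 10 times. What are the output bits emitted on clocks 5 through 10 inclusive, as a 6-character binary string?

101000

reg_0 = 0xC5D
clock 1: out=1, reg = 0x62E
clock 2: out=0, reg = 0xB17
clock 3: out=1, reg = 0xD8B
clock 4: out=1, reg = 0x6C5
clock 5: out=1, reg = 0xB62
clock 6: out=0, reg = 0x5B1
clock 7: out=1, reg = 0xAD8
clock 8: out=0, reg = 0xD6C
clock 9: out=0, reg = 0xEB6
clock 10: out=0, reg = 0x75B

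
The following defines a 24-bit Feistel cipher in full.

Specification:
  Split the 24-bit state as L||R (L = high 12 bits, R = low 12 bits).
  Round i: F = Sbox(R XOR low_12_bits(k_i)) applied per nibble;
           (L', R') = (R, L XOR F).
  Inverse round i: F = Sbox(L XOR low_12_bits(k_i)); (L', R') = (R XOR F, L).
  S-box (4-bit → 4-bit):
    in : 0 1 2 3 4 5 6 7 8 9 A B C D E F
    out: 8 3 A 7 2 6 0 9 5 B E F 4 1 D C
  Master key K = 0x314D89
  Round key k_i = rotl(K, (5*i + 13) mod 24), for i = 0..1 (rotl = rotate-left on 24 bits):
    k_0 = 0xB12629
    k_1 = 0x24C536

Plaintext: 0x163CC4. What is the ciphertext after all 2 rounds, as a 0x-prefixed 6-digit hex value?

s_0 = plaintext = 0x163CC4
s_1 = Round(s_0, k_0) = 0xCC4FB2
s_2 = Round(s_1, k_1) = 0xFB2296

0xFB2296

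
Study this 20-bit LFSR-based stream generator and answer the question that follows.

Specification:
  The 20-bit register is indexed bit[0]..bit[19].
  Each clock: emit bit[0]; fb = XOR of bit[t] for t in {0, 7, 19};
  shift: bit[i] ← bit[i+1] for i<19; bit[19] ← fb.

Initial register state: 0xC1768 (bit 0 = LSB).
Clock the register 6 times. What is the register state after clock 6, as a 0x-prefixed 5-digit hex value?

reg_0 = 0xC1768
clock 1: out=0, reg = 0xE0BB4
clock 2: out=0, reg = 0x705DA
clock 3: out=0, reg = 0xB82ED
clock 4: out=1, reg = 0xDC176
clock 5: out=0, reg = 0xEE0BB
clock 6: out=1, reg = 0xF705D

0xF705D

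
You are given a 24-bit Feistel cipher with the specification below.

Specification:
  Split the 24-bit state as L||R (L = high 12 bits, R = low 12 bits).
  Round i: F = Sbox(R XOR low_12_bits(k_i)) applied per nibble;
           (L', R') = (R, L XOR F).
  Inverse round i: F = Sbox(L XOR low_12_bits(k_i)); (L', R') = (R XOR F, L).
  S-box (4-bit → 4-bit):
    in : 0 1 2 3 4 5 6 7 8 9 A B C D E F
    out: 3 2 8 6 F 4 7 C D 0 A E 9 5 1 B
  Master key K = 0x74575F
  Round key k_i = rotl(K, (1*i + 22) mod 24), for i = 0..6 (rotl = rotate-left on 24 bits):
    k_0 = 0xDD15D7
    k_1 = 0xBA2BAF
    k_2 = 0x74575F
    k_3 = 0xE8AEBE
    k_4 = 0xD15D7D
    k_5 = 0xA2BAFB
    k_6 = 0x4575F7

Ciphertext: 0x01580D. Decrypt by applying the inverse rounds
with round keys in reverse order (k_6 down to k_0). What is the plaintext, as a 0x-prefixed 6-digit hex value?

0xB787CB

s_0 = ciphertext = 0x01580D
s_1 = InvRound(s_0, k_6) = 0xC15015
s_2 = InvRound(s_1, k_5) = 0x704C15
s_3 = InvRound(s_2, k_4) = 0x6D5704
s_4 = InvRound(s_3, k_3) = 0xA7A6D5
s_5 = InvRound(s_4, k_2) = 0x351A7A
s_6 = InvRound(s_5, k_1) = 0x7CB351
s_7 = InvRound(s_6, k_0) = 0xB787CB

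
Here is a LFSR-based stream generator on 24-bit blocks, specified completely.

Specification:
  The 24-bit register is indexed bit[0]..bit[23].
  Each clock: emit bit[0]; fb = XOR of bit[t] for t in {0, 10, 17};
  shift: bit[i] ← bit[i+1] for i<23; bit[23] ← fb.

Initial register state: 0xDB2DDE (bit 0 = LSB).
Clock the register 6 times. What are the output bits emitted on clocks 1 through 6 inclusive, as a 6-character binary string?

011110

reg_0 = 0xDB2DDE
clock 1: out=0, reg = 0x6D96EF
clock 2: out=1, reg = 0x36CB77
clock 3: out=1, reg = 0x1B65BB
clock 4: out=1, reg = 0x8DB2DD
clock 5: out=1, reg = 0xC6D96E
clock 6: out=0, reg = 0xE36CB7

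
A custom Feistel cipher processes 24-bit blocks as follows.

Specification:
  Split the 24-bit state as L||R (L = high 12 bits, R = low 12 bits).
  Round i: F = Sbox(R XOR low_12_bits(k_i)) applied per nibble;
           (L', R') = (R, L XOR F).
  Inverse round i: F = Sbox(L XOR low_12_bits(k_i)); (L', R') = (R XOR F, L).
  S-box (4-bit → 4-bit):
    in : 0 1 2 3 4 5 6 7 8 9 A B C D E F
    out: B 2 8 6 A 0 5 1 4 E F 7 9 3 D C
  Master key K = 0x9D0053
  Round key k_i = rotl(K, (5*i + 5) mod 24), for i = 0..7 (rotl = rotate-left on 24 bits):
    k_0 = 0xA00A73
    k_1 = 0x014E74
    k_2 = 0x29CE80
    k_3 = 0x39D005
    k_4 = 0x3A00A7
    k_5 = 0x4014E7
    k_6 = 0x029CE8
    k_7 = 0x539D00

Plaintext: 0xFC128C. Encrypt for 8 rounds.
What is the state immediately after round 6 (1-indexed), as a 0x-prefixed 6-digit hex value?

s_0 = plaintext = 0xFC128C
s_1 = Round(s_0, k_0) = 0x28CB0D
s_2 = Round(s_1, k_1) = 0xB0D292
s_3 = Round(s_2, k_2) = 0x292225
s_4 = Round(s_3, k_3) = 0x225A19
s_5 = Round(s_4, k_4) = 0xA19D58
s_6 = Round(s_5, k_5) = 0xD58465
s_7 = Round(s_6, k_6) = 0x46591B
s_8 = Round(s_7, k_7) = 0x91BE42

0xD58465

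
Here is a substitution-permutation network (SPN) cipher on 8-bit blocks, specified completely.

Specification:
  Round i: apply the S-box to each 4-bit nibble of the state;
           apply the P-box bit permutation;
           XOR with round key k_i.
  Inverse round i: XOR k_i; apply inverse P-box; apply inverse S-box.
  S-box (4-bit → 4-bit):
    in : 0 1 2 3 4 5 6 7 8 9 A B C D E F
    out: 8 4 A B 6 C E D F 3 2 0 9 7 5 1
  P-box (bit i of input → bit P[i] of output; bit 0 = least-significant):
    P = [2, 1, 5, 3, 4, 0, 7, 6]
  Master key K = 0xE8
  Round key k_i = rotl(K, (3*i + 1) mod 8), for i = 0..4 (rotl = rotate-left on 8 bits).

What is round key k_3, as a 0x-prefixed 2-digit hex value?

K = 0xE8
k_0 = rotl(K, (3*0+1) mod 8) = rotl(K, 1) = 0xD1
k_1 = rotl(K, (3*1+1) mod 8) = rotl(K, 4) = 0x8E
k_2 = rotl(K, (3*2+1) mod 8) = rotl(K, 7) = 0x74
k_3 = rotl(K, (3*3+1) mod 8) = rotl(K, 2) = 0xA3

0xA3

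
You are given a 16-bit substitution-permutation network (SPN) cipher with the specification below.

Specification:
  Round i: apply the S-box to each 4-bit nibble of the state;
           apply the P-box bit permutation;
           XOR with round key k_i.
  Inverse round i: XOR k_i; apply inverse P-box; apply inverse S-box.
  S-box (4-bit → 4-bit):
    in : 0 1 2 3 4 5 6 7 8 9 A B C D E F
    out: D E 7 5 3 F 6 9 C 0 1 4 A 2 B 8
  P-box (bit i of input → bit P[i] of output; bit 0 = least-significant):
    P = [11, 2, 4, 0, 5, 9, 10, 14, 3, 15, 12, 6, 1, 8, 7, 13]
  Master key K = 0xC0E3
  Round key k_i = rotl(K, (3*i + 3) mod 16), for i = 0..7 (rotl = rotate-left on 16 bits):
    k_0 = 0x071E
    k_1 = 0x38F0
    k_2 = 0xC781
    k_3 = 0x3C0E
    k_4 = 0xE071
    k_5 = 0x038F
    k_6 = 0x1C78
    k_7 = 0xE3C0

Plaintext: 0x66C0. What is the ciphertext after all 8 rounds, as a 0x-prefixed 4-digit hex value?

0xE85F

s_0 = plaintext = 0x66C0
s_1 = Round(s_0, k_0) = 0xDC8F
s_2 = Round(s_1, k_1) = 0xFDB1
s_3 = Round(s_2, k_2) = 0x6394
s_4 = Round(s_3, k_3) = 0x2582
s_5 = Round(s_4, k_4) = 0x3DAF
s_6 = Round(s_5, k_5) = 0x832C
s_7 = Round(s_6, k_6) = 0x2AD5
s_8 = Round(s_7, k_7) = 0xE85F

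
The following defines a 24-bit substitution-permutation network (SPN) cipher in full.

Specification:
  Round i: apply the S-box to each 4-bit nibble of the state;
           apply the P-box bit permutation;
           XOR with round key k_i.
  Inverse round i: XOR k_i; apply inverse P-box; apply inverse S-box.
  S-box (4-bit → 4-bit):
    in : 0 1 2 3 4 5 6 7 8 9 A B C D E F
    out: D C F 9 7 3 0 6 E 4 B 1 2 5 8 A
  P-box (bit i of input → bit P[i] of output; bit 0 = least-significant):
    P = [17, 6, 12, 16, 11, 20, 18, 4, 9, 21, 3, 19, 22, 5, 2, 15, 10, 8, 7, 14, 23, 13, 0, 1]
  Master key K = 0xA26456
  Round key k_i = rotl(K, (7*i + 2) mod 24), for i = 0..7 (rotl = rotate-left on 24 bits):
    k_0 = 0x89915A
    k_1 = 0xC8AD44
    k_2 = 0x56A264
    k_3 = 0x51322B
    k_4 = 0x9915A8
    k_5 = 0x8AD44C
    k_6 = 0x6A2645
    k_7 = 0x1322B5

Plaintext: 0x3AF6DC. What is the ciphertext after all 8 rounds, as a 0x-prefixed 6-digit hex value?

s_0 = plaintext = 0x3AF6DC
s_1 = Round(s_0, k_0) = 0x0D5C38
s_2 = Round(s_1, k_1) = 0x29B1B7
s_3 = Round(s_2, k_2) = 0x9E9AAF
s_4 = Round(s_3, k_3) = 0x68787E
s_5 = Round(s_4, k_4) = 0xA45404
s_6 = Round(s_5, k_5) = 0x6CEBB6
s_7 = Round(s_6, k_6) = 0x6AAD45
s_8 = Round(s_7, k_7) = 0x45EDDD

0x45EDDD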